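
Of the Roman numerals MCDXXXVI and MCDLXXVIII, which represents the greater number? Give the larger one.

MCDXXXVI = 1436
MCDLXXVIII = 1478
1478 is larger

MCDLXXVIII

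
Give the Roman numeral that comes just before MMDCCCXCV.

MMDCCCXCV = 2895, so the previous integer is 2895 - 1 = 2894

MMDCCCXCIV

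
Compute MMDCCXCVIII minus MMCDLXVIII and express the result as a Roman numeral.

MMDCCXCVIII = 2798
MMCDLXVIII = 2468
2798 - 2468 = 330

CCCXXX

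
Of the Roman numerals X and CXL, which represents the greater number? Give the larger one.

X = 10
CXL = 140
140 is larger

CXL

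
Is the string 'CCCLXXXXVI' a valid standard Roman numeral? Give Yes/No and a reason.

'CCCLXXXXVI': More than 3 consecutive X's

No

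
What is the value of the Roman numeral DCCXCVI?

DCCXCVI: D=500, C=100, C=100, XC=90, V=5, I=1
500 + 100 + 100 + 90 + 5 + 1 = 796

796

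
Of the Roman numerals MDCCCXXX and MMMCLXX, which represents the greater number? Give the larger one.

MDCCCXXX = 1830
MMMCLXX = 3170
3170 is larger

MMMCLXX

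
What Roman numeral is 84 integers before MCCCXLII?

MCCCXLII = 1342
1342 - 84 = 1258

MCCLVIII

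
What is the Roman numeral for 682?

Convert 682 to Roman numerals:
  682 contains 1×500 (D)
  182 contains 1×100 (C)
  82 contains 1×50 (L)
  32 contains 3×10 (XXX)
  2 contains 2×1 (II)

DCLXXXII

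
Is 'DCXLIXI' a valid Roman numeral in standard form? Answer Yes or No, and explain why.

'DCXLIXI': I cannot come right after the subtractive pair IX: once I is subtracted in IX, the next symbol must be smaller than I

No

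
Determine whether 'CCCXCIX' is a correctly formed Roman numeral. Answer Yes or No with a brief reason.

'CCCXCIX': Check the rules: uses only the symbols I, V, X, L, C, D, M; no symbol is repeated more than three times in a row; V, L and D each appear at most once; the only places a smaller symbol precedes a larger one are the allowed subtractive pairs XC, IX, the symbol right after such a pair (if any) is smaller than the pair's first symbol, and otherwise the values never increase from left to right. Value: C (100) + C (100) + C (100) + XC (90) + IX (9) = 399. So it is a valid standard Roman numeral.

Yes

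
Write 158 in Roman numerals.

Convert 158 to Roman numerals:
  158 contains 1×100 (C)
  58 contains 1×50 (L)
  8 contains 1×5 (V)
  3 contains 3×1 (III)

CLVIII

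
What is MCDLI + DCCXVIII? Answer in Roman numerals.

MCDLI = 1451
DCCXVIII = 718
1451 + 718 = 2169

MMCLXIX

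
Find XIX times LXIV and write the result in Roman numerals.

XIX = 19
LXIV = 64
19 × 64 = 1216

MCCXVI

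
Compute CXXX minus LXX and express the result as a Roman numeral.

CXXX = 130
LXX = 70
130 - 70 = 60

LX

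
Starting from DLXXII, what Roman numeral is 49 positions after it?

DLXXII = 572
572 + 49 = 621

DCXXI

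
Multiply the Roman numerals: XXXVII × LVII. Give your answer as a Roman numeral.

XXXVII = 37
LVII = 57
37 × 57 = 2109

MMCIX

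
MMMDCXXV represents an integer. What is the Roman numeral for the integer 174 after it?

MMMDCXXV = 3625
3625 + 174 = 3799

MMMDCCXCIX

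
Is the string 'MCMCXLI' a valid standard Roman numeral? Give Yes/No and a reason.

'MCMCXLI': C cannot come right after the subtractive pair CM: once C is subtracted in CM, the next symbol must be smaller than C

No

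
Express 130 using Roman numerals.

Convert 130 to Roman numerals:
  130 contains 1×100 (C)
  30 contains 3×10 (XXX)

CXXX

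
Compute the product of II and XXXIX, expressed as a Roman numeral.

II = 2
XXXIX = 39
2 × 39 = 78

LXXVIII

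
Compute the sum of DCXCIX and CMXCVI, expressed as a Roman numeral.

DCXCIX = 699
CMXCVI = 996
699 + 996 = 1695

MDCXCV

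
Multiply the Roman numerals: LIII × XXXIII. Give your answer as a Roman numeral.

LIII = 53
XXXIII = 33
53 × 33 = 1749

MDCCXLIX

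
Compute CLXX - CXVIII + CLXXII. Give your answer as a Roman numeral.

CLXX = 170, CXVIII = 118, CLXXII = 172
170 - 118 = 52
52 + 172 = 224

CCXXIV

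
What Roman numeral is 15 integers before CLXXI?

CLXXI = 171
171 - 15 = 156

CLVI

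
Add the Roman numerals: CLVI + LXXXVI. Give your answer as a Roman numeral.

CLVI = 156
LXXXVI = 86
156 + 86 = 242

CCXLII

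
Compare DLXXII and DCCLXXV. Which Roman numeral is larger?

DLXXII = 572
DCCLXXV = 775
775 is larger

DCCLXXV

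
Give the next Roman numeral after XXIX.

XXIX = 29, so the next integer is 29 + 1 = 30

XXX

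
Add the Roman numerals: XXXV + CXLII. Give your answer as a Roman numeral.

XXXV = 35
CXLII = 142
35 + 142 = 177

CLXXVII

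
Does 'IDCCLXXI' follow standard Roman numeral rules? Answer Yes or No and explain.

'IDCCLXXI': Invalid subtractive combination: ID

No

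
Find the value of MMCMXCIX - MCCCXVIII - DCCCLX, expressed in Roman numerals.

MMCMXCIX = 2999, MCCCXVIII = 1318, DCCCLX = 860
2999 - 1318 = 1681
1681 - 860 = 821

DCCCXXI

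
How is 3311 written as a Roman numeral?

Convert 3311 to Roman numerals:
  3311 contains 3×1000 (MMM)
  311 contains 3×100 (CCC)
  11 contains 1×10 (X)
  1 contains 1×1 (I)

MMMCCCXI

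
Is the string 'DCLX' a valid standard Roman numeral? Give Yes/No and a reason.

'DCLX': Check the rules: uses only the symbols I, V, X, L, C, D, M; no symbol is repeated more than three times in a row; V, L and D each appear at most once; no smaller symbol precedes a larger one (values never increase from left to right). Value: D (500) + C (100) + L (50) + X (10) = 660. So it is a valid standard Roman numeral.

Yes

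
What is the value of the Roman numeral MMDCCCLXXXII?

MMDCCCLXXXII: M=1000, M=1000, D=500, C=100, C=100, C=100, L=50, X=10, X=10, X=10, I=1, I=1
1000 + 1000 + 500 + 100 + 100 + 100 + 50 + 10 + 10 + 10 + 1 + 1 = 2882

2882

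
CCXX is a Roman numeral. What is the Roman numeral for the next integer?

CCXX = 220, so the next integer is 220 + 1 = 221

CCXXI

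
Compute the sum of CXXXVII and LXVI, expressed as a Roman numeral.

CXXXVII = 137
LXVI = 66
137 + 66 = 203

CCIII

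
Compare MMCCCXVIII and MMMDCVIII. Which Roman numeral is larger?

MMCCCXVIII = 2318
MMMDCVIII = 3608
3608 is larger

MMMDCVIII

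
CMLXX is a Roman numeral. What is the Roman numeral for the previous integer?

CMLXX = 970, so the previous integer is 970 - 1 = 969

CMLXIX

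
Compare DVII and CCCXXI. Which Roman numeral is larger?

DVII = 507
CCCXXI = 321
507 is larger

DVII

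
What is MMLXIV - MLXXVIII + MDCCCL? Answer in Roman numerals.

MMLXIV = 2064, MLXXVIII = 1078, MDCCCL = 1850
2064 - 1078 = 986
986 + 1850 = 2836

MMDCCCXXXVI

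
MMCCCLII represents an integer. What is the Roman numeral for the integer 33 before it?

MMCCCLII = 2352
2352 - 33 = 2319

MMCCCXIX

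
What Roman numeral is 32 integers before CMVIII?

CMVIII = 908
908 - 32 = 876

DCCCLXXVI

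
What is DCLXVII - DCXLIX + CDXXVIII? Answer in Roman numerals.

DCLXVII = 667, DCXLIX = 649, CDXXVIII = 428
667 - 649 = 18
18 + 428 = 446

CDXLVI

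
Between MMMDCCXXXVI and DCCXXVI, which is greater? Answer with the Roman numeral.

MMMDCCXXXVI = 3736
DCCXXVI = 726
3736 is larger

MMMDCCXXXVI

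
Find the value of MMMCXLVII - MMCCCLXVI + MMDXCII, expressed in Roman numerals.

MMMCXLVII = 3147, MMCCCLXVI = 2366, MMDXCII = 2592
3147 - 2366 = 781
781 + 2592 = 3373

MMMCCCLXXIII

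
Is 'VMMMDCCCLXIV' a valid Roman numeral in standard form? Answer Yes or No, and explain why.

'VMMMDCCCLXIV': V should not appear more than once

No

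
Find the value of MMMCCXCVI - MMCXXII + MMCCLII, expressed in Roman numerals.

MMMCCXCVI = 3296, MMCXXII = 2122, MMCCLII = 2252
3296 - 2122 = 1174
1174 + 2252 = 3426

MMMCDXXVI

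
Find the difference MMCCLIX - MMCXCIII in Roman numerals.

MMCCLIX = 2259
MMCXCIII = 2193
2259 - 2193 = 66

LXVI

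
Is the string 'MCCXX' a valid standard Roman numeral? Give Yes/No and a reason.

'MCCXX': Check the rules: uses only the symbols I, V, X, L, C, D, M; no symbol is repeated more than three times in a row; V, L and D each appear at most once; no smaller symbol precedes a larger one (values never increase from left to right). Value: M (1000) + C (100) + C (100) + X (10) + X (10) = 1220. So it is a valid standard Roman numeral.

Yes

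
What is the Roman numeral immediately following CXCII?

CXCII = 192, so the next integer is 192 + 1 = 193

CXCIII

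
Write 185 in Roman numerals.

Convert 185 to Roman numerals:
  185 contains 1×100 (C)
  85 contains 1×50 (L)
  35 contains 3×10 (XXX)
  5 contains 1×5 (V)

CLXXXV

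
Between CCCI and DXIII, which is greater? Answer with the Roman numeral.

CCCI = 301
DXIII = 513
513 is larger

DXIII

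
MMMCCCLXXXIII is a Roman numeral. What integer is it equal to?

MMMCCCLXXXIII: M=1000, M=1000, M=1000, C=100, C=100, C=100, L=50, X=10, X=10, X=10, I=1, I=1, I=1
1000 + 1000 + 1000 + 100 + 100 + 100 + 50 + 10 + 10 + 10 + 1 + 1 + 1 = 3383

3383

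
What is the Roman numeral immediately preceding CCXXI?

CCXXI = 221; previous is 220

CCXX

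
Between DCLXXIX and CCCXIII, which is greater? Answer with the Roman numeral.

DCLXXIX = 679
CCCXIII = 313
679 is larger

DCLXXIX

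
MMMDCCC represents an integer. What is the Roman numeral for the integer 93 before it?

MMMDCCC = 3800
3800 - 93 = 3707

MMMDCCVII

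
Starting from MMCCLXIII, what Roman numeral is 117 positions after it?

MMCCLXIII = 2263
2263 + 117 = 2380

MMCCCLXXX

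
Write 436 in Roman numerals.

Convert 436 to Roman numerals:
  436 contains 1×400 (CD)
  36 contains 3×10 (XXX)
  6 contains 1×5 (V)
  1 contains 1×1 (I)

CDXXXVI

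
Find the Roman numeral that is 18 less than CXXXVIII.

CXXXVIII = 138
138 - 18 = 120

CXX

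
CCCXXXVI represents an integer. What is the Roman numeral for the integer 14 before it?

CCCXXXVI = 336
336 - 14 = 322

CCCXXII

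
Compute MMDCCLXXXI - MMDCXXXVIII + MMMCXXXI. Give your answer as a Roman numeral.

MMDCCLXXXI = 2781, MMDCXXXVIII = 2638, MMMCXXXI = 3131
2781 - 2638 = 143
143 + 3131 = 3274

MMMCCLXXIV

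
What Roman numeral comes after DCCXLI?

DCCXLI = 741; next is 742

DCCXLII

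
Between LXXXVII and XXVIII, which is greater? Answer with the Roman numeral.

LXXXVII = 87
XXVIII = 28
87 is larger

LXXXVII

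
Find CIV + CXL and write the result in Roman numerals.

CIV = 104
CXL = 140
104 + 140 = 244

CCXLIV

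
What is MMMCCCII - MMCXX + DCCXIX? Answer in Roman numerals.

MMMCCCII = 3302, MMCXX = 2120, DCCXIX = 719
3302 - 2120 = 1182
1182 + 719 = 1901

MCMI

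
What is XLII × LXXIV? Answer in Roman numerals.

XLII = 42
LXXIV = 74
42 × 74 = 3108

MMMCVIII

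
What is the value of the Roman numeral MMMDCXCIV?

MMMDCXCIV: M=1000, M=1000, M=1000, D=500, C=100, XC=90, IV=4
1000 + 1000 + 1000 + 500 + 100 + 90 + 4 = 3694

3694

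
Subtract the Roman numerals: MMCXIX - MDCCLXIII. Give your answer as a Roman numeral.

MMCXIX = 2119
MDCCLXIII = 1763
2119 - 1763 = 356

CCCLVI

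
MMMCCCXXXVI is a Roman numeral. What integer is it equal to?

MMMCCCXXXVI: M=1000, M=1000, M=1000, C=100, C=100, C=100, X=10, X=10, X=10, V=5, I=1
1000 + 1000 + 1000 + 100 + 100 + 100 + 10 + 10 + 10 + 5 + 1 = 3336

3336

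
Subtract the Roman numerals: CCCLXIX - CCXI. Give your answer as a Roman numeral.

CCCLXIX = 369
CCXI = 211
369 - 211 = 158

CLVIII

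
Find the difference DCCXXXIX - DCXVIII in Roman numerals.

DCCXXXIX = 739
DCXVIII = 618
739 - 618 = 121

CXXI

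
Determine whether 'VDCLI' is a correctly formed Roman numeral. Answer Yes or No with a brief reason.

'VDCLI': Invalid subtractive combination: VD

No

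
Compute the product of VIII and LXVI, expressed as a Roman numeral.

VIII = 8
LXVI = 66
8 × 66 = 528

DXXVIII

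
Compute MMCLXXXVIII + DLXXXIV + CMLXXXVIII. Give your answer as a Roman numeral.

MMCLXXXVIII = 2188, DLXXXIV = 584, CMLXXXVIII = 988
2188 + 584 = 2772
2772 + 988 = 3760

MMMDCCLX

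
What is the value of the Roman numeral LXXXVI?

LXXXVI: L=50, X=10, X=10, X=10, V=5, I=1
50 + 10 + 10 + 10 + 5 + 1 = 86

86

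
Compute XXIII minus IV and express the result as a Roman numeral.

XXIII = 23
IV = 4
23 - 4 = 19

XIX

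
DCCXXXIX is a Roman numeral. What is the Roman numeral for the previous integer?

DCCXXXIX = 739; previous is 738

DCCXXXVIII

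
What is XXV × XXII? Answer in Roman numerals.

XXV = 25
XXII = 22
25 × 22 = 550

DL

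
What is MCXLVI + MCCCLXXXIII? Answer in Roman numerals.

MCXLVI = 1146
MCCCLXXXIII = 1383
1146 + 1383 = 2529

MMDXXIX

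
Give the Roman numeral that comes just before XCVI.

XCVI = 96, so the previous integer is 96 - 1 = 95

XCV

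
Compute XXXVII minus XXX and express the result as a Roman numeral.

XXXVII = 37
XXX = 30
37 - 30 = 7

VII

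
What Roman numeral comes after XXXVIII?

XXXVIII = 38, so the next integer is 38 + 1 = 39

XXXIX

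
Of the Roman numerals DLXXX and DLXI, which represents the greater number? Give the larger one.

DLXXX = 580
DLXI = 561
580 is larger

DLXXX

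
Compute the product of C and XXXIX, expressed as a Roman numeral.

C = 100
XXXIX = 39
100 × 39 = 3900

MMMCM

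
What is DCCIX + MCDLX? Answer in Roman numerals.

DCCIX = 709
MCDLX = 1460
709 + 1460 = 2169

MMCLXIX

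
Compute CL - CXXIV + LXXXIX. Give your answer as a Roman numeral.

CL = 150, CXXIV = 124, LXXXIX = 89
150 - 124 = 26
26 + 89 = 115

CXV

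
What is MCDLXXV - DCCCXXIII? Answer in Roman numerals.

MCDLXXV = 1475
DCCCXXIII = 823
1475 - 823 = 652

DCLII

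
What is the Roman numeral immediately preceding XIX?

XIX = 19, so the previous integer is 19 - 1 = 18

XVIII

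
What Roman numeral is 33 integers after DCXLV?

DCXLV = 645
645 + 33 = 678

DCLXXVIII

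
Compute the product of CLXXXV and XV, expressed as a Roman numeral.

CLXXXV = 185
XV = 15
185 × 15 = 2775

MMDCCLXXV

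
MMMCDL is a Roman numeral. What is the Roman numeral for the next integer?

MMMCDL = 3450; next is 3451

MMMCDLI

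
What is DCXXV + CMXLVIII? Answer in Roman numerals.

DCXXV = 625
CMXLVIII = 948
625 + 948 = 1573

MDLXXIII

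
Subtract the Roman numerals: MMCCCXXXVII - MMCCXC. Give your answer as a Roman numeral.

MMCCCXXXVII = 2337
MMCCXC = 2290
2337 - 2290 = 47

XLVII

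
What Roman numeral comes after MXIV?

MXIV = 1014, so the next integer is 1014 + 1 = 1015

MXV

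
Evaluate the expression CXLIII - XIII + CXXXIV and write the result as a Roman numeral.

CXLIII = 143, XIII = 13, CXXXIV = 134
143 - 13 = 130
130 + 134 = 264

CCLXIV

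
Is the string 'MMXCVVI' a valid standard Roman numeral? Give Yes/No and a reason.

'MMXCVVI': V should not appear more than once

No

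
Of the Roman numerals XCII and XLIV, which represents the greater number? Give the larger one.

XCII = 92
XLIV = 44
92 is larger

XCII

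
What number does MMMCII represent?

MMMCII: M=1000, M=1000, M=1000, C=100, I=1, I=1
1000 + 1000 + 1000 + 100 + 1 + 1 = 3102

3102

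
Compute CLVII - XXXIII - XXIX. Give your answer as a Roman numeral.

CLVII = 157, XXXIII = 33, XXIX = 29
157 - 33 = 124
124 - 29 = 95

XCV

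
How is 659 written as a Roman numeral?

Convert 659 to Roman numerals:
  659 contains 1×500 (D)
  159 contains 1×100 (C)
  59 contains 1×50 (L)
  9 contains 1×9 (IX)

DCLIX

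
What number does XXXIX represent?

XXXIX: X=10, X=10, X=10, IX=9
10 + 10 + 10 + 9 = 39

39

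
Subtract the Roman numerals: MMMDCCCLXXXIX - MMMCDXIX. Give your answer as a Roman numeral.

MMMDCCCLXXXIX = 3889
MMMCDXIX = 3419
3889 - 3419 = 470

CDLXX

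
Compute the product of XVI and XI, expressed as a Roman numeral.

XVI = 16
XI = 11
16 × 11 = 176

CLXXVI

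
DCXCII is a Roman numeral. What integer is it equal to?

DCXCII: D=500, C=100, XC=90, I=1, I=1
500 + 100 + 90 + 1 + 1 = 692

692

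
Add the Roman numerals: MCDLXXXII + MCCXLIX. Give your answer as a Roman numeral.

MCDLXXXII = 1482
MCCXLIX = 1249
1482 + 1249 = 2731

MMDCCXXXI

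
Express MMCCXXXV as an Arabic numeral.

MMCCXXXV: M=1000, M=1000, C=100, C=100, X=10, X=10, X=10, V=5
1000 + 1000 + 100 + 100 + 10 + 10 + 10 + 5 = 2235

2235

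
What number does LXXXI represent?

LXXXI: L=50, X=10, X=10, X=10, I=1
50 + 10 + 10 + 10 + 1 = 81

81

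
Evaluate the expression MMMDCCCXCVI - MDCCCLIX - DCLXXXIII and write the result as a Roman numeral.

MMMDCCCXCVI = 3896, MDCCCLIX = 1859, DCLXXXIII = 683
3896 - 1859 = 2037
2037 - 683 = 1354

MCCCLIV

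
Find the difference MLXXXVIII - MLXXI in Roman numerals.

MLXXXVIII = 1088
MLXXI = 1071
1088 - 1071 = 17

XVII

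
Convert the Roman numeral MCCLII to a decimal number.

MCCLII: M=1000, C=100, C=100, L=50, I=1, I=1
1000 + 100 + 100 + 50 + 1 + 1 = 1252

1252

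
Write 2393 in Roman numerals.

Convert 2393 to Roman numerals:
  2393 contains 2×1000 (MM)
  393 contains 3×100 (CCC)
  93 contains 1×90 (XC)
  3 contains 3×1 (III)

MMCCCXCIII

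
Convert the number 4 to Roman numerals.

Convert 4 to Roman numerals:
  4 contains 1×4 (IV)

IV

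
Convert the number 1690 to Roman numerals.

Convert 1690 to Roman numerals:
  1690 contains 1×1000 (M)
  690 contains 1×500 (D)
  190 contains 1×100 (C)
  90 contains 1×90 (XC)

MDCXC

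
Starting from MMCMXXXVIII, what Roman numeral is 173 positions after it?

MMCMXXXVIII = 2938
2938 + 173 = 3111

MMMCXI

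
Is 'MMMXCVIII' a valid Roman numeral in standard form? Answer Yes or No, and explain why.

'MMMXCVIII': Check the rules: uses only the symbols I, V, X, L, C, D, M; no symbol is repeated more than three times in a row; V, L and D each appear at most once; the only place a smaller symbol precedes a larger one is the allowed subtractive pair XC, the symbol right after such a pair (if any) is smaller than the pair's first symbol, and otherwise the values never increase from left to right. Value: M (1000) + M (1000) + M (1000) + XC (90) + V (5) + I (1) + I (1) + I (1) = 3098. So it is a valid standard Roman numeral.

Yes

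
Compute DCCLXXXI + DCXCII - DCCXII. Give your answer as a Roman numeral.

DCCLXXXI = 781, DCXCII = 692, DCCXII = 712
781 + 692 = 1473
1473 - 712 = 761

DCCLXI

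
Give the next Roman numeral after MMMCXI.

MMMCXI = 3111, so the next integer is 3111 + 1 = 3112

MMMCXII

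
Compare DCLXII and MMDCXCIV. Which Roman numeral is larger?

DCLXII = 662
MMDCXCIV = 2694
2694 is larger

MMDCXCIV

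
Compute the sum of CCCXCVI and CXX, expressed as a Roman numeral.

CCCXCVI = 396
CXX = 120
396 + 120 = 516

DXVI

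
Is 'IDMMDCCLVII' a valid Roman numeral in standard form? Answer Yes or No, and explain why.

'IDMMDCCLVII': D should not appear more than once

No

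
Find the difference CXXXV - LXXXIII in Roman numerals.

CXXXV = 135
LXXXIII = 83
135 - 83 = 52

LII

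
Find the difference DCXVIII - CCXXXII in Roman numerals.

DCXVIII = 618
CCXXXII = 232
618 - 232 = 386

CCCLXXXVI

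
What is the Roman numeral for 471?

Convert 471 to Roman numerals:
  471 contains 1×400 (CD)
  71 contains 1×50 (L)
  21 contains 2×10 (XX)
  1 contains 1×1 (I)

CDLXXI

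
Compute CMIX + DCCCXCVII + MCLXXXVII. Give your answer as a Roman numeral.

CMIX = 909, DCCCXCVII = 897, MCLXXXVII = 1187
909 + 897 = 1806
1806 + 1187 = 2993

MMCMXCIII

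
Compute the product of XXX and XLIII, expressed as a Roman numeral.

XXX = 30
XLIII = 43
30 × 43 = 1290

MCCXC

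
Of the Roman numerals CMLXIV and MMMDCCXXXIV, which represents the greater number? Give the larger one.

CMLXIV = 964
MMMDCCXXXIV = 3734
3734 is larger

MMMDCCXXXIV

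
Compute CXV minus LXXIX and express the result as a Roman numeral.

CXV = 115
LXXIX = 79
115 - 79 = 36

XXXVI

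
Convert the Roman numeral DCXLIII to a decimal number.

DCXLIII: D=500, C=100, XL=40, I=1, I=1, I=1
500 + 100 + 40 + 1 + 1 + 1 = 643

643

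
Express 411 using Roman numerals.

Convert 411 to Roman numerals:
  411 contains 1×400 (CD)
  11 contains 1×10 (X)
  1 contains 1×1 (I)

CDXI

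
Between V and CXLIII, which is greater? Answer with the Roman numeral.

V = 5
CXLIII = 143
143 is larger

CXLIII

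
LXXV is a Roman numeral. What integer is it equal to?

LXXV: L=50, X=10, X=10, V=5
50 + 10 + 10 + 5 = 75

75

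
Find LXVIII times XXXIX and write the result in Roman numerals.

LXVIII = 68
XXXIX = 39
68 × 39 = 2652

MMDCLII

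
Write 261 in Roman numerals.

Convert 261 to Roman numerals:
  261 contains 2×100 (CC)
  61 contains 1×50 (L)
  11 contains 1×10 (X)
  1 contains 1×1 (I)

CCLXI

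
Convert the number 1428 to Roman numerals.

Convert 1428 to Roman numerals:
  1428 contains 1×1000 (M)
  428 contains 1×400 (CD)
  28 contains 2×10 (XX)
  8 contains 1×5 (V)
  3 contains 3×1 (III)

MCDXXVIII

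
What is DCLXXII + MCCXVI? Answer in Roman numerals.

DCLXXII = 672
MCCXVI = 1216
672 + 1216 = 1888

MDCCCLXXXVIII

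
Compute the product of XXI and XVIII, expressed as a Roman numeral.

XXI = 21
XVIII = 18
21 × 18 = 378

CCCLXXVIII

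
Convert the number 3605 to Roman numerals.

Convert 3605 to Roman numerals:
  3605 contains 3×1000 (MMM)
  605 contains 1×500 (D)
  105 contains 1×100 (C)
  5 contains 1×5 (V)

MMMDCV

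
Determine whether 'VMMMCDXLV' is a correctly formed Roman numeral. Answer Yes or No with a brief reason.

'VMMMCDXLV': V should not appear more than once

No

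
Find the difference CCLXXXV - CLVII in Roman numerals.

CCLXXXV = 285
CLVII = 157
285 - 157 = 128

CXXVIII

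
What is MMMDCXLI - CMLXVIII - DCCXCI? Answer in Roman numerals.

MMMDCXLI = 3641, CMLXVIII = 968, DCCXCI = 791
3641 - 968 = 2673
2673 - 791 = 1882

MDCCCLXXXII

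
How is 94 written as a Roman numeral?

Convert 94 to Roman numerals:
  94 contains 1×90 (XC)
  4 contains 1×4 (IV)

XCIV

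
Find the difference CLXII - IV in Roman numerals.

CLXII = 162
IV = 4
162 - 4 = 158

CLVIII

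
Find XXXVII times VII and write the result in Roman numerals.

XXXVII = 37
VII = 7
37 × 7 = 259

CCLIX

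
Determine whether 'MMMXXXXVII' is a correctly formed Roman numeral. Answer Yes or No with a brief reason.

'MMMXXXXVII': More than 3 consecutive X's

No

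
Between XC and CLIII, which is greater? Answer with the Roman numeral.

XC = 90
CLIII = 153
153 is larger

CLIII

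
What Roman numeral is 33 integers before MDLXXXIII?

MDLXXXIII = 1583
1583 - 33 = 1550

MDL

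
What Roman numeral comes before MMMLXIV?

MMMLXIV = 3064, so the previous integer is 3064 - 1 = 3063

MMMLXIII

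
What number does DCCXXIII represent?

DCCXXIII: D=500, C=100, C=100, X=10, X=10, I=1, I=1, I=1
500 + 100 + 100 + 10 + 10 + 1 + 1 + 1 = 723

723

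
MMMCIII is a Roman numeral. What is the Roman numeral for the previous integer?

MMMCIII = 3103, so the previous integer is 3103 - 1 = 3102

MMMCII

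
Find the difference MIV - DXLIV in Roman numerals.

MIV = 1004
DXLIV = 544
1004 - 544 = 460

CDLX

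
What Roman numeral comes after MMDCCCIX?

MMDCCCIX = 2809, so the next integer is 2809 + 1 = 2810

MMDCCCX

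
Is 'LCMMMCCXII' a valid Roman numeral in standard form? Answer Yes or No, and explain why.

'LCMMMCCXII': Invalid subtractive combination: LC

No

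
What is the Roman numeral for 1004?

Convert 1004 to Roman numerals:
  1004 contains 1×1000 (M)
  4 contains 1×4 (IV)

MIV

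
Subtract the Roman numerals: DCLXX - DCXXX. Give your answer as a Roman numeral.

DCLXX = 670
DCXXX = 630
670 - 630 = 40

XL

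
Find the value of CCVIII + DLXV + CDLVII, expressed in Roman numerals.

CCVIII = 208, DLXV = 565, CDLVII = 457
208 + 565 = 773
773 + 457 = 1230

MCCXXX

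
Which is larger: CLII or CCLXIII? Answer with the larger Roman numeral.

CLII = 152
CCLXIII = 263
263 is larger

CCLXIII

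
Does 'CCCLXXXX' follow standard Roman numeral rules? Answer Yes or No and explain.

'CCCLXXXX': More than 3 consecutive X's

No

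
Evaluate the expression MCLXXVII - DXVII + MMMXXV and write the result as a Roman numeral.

MCLXXVII = 1177, DXVII = 517, MMMXXV = 3025
1177 - 517 = 660
660 + 3025 = 3685

MMMDCLXXXV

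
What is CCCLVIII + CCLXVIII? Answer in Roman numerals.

CCCLVIII = 358
CCLXVIII = 268
358 + 268 = 626

DCXXVI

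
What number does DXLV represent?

DXLV: D=500, XL=40, V=5
500 + 40 + 5 = 545

545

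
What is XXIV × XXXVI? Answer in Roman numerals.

XXIV = 24
XXXVI = 36
24 × 36 = 864

DCCCLXIV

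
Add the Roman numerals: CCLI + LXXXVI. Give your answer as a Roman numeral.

CCLI = 251
LXXXVI = 86
251 + 86 = 337

CCCXXXVII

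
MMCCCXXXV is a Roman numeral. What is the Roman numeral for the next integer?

MMCCCXXXV = 2335, so the next integer is 2335 + 1 = 2336

MMCCCXXXVI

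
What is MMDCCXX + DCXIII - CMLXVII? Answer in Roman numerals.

MMDCCXX = 2720, DCXIII = 613, CMLXVII = 967
2720 + 613 = 3333
3333 - 967 = 2366

MMCCCLXVI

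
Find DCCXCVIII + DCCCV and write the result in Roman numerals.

DCCXCVIII = 798
DCCCV = 805
798 + 805 = 1603

MDCIII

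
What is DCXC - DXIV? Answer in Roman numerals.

DCXC = 690
DXIV = 514
690 - 514 = 176

CLXXVI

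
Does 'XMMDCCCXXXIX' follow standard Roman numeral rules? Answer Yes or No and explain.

'XMMDCCCXXXIX': Invalid subtractive combination: XM

No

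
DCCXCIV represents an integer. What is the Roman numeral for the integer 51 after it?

DCCXCIV = 794
794 + 51 = 845

DCCCXLV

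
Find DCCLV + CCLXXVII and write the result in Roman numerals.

DCCLV = 755
CCLXXVII = 277
755 + 277 = 1032

MXXXII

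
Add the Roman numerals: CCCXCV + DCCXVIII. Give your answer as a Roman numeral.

CCCXCV = 395
DCCXVIII = 718
395 + 718 = 1113

MCXIII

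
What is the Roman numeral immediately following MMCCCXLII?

MMCCCXLII = 2342, so the next integer is 2342 + 1 = 2343

MMCCCXLIII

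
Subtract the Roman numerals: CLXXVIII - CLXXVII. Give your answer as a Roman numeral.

CLXXVIII = 178
CLXXVII = 177
178 - 177 = 1

I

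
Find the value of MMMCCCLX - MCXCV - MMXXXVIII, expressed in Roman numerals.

MMMCCCLX = 3360, MCXCV = 1195, MMXXXVIII = 2038
3360 - 1195 = 2165
2165 - 2038 = 127

CXXVII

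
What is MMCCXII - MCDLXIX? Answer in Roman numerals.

MMCCXII = 2212
MCDLXIX = 1469
2212 - 1469 = 743

DCCXLIII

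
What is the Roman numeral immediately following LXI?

LXI = 61, so the next integer is 61 + 1 = 62

LXII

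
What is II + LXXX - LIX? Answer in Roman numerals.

II = 2, LXXX = 80, LIX = 59
2 + 80 = 82
82 - 59 = 23

XXIII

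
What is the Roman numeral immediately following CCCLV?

CCCLV = 355; next is 356

CCCLVI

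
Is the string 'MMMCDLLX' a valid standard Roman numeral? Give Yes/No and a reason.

'MMMCDLLX': L should not appear more than once

No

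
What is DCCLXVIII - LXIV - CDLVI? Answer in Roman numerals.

DCCLXVIII = 768, LXIV = 64, CDLVI = 456
768 - 64 = 704
704 - 456 = 248

CCXLVIII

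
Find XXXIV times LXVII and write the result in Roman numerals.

XXXIV = 34
LXVII = 67
34 × 67 = 2278

MMCCLXXVIII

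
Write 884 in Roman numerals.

Convert 884 to Roman numerals:
  884 contains 1×500 (D)
  384 contains 3×100 (CCC)
  84 contains 1×50 (L)
  34 contains 3×10 (XXX)
  4 contains 1×4 (IV)

DCCCLXXXIV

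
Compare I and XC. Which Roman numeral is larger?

I = 1
XC = 90
90 is larger

XC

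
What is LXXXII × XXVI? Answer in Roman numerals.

LXXXII = 82
XXVI = 26
82 × 26 = 2132

MMCXXXII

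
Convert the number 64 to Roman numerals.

Convert 64 to Roman numerals:
  64 contains 1×50 (L)
  14 contains 1×10 (X)
  4 contains 1×4 (IV)

LXIV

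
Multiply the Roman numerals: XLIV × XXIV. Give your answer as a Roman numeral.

XLIV = 44
XXIV = 24
44 × 24 = 1056

MLVI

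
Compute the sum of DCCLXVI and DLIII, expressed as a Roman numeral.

DCCLXVI = 766
DLIII = 553
766 + 553 = 1319

MCCCXIX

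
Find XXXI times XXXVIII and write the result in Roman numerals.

XXXI = 31
XXXVIII = 38
31 × 38 = 1178

MCLXXVIII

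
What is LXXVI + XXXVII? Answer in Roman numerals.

LXXVI = 76
XXXVII = 37
76 + 37 = 113

CXIII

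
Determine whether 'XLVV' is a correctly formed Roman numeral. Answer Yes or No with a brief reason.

'XLVV': V should not appear more than once

No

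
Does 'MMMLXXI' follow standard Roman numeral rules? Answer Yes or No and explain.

'MMMLXXI': Check the rules: uses only the symbols I, V, X, L, C, D, M; no symbol is repeated more than three times in a row; V, L and D each appear at most once; no smaller symbol precedes a larger one (values never increase from left to right). Value: M (1000) + M (1000) + M (1000) + L (50) + X (10) + X (10) + I (1) = 3071. So it is a valid standard Roman numeral.

Yes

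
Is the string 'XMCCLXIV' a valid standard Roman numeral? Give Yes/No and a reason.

'XMCCLXIV': Invalid subtractive combination: XM

No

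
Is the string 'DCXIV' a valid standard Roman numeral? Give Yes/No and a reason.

'DCXIV': Check the rules: uses only the symbols I, V, X, L, C, D, M; no symbol is repeated more than three times in a row; V, L and D each appear at most once; the only place a smaller symbol precedes a larger one is the allowed subtractive pair IV, the symbol right after such a pair (if any) is smaller than the pair's first symbol, and otherwise the values never increase from left to right. Value: D (500) + C (100) + X (10) + IV (4) = 614. So it is a valid standard Roman numeral.

Yes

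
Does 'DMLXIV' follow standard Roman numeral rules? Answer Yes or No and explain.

'DMLXIV': Invalid subtractive combination: DM

No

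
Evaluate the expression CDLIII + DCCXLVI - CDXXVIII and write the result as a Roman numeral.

CDLIII = 453, DCCXLVI = 746, CDXXVIII = 428
453 + 746 = 1199
1199 - 428 = 771

DCCLXXI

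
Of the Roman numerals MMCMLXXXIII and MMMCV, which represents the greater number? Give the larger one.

MMCMLXXXIII = 2983
MMMCV = 3105
3105 is larger

MMMCV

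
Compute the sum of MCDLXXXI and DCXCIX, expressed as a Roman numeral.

MCDLXXXI = 1481
DCXCIX = 699
1481 + 699 = 2180

MMCLXXX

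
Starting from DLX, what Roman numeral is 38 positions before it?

DLX = 560
560 - 38 = 522

DXXII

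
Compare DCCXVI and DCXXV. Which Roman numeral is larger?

DCCXVI = 716
DCXXV = 625
716 is larger

DCCXVI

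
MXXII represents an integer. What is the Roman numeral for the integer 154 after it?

MXXII = 1022
1022 + 154 = 1176

MCLXXVI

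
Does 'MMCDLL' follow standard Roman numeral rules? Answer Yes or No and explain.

'MMCDLL': L should not appear more than once

No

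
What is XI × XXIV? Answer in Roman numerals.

XI = 11
XXIV = 24
11 × 24 = 264

CCLXIV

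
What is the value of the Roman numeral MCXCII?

MCXCII: M=1000, C=100, XC=90, I=1, I=1
1000 + 100 + 90 + 1 + 1 = 1192

1192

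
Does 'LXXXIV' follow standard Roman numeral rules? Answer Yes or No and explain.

'LXXXIV': Check the rules: uses only the symbols I, V, X, L, C, D, M; no symbol is repeated more than three times in a row; V, L and D each appear at most once; the only place a smaller symbol precedes a larger one is the allowed subtractive pair IV, the symbol right after such a pair (if any) is smaller than the pair's first symbol, and otherwise the values never increase from left to right. Value: L (50) + X (10) + X (10) + X (10) + IV (4) = 84. So it is a valid standard Roman numeral.

Yes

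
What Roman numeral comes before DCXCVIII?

DCXCVIII = 698; previous is 697

DCXCVII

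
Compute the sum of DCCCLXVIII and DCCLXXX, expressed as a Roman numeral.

DCCCLXVIII = 868
DCCLXXX = 780
868 + 780 = 1648

MDCXLVIII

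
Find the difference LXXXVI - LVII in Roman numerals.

LXXXVI = 86
LVII = 57
86 - 57 = 29

XXIX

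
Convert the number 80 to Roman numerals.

Convert 80 to Roman numerals:
  80 contains 1×50 (L)
  30 contains 3×10 (XXX)

LXXX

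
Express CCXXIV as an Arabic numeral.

CCXXIV: C=100, C=100, X=10, X=10, IV=4
100 + 100 + 10 + 10 + 4 = 224

224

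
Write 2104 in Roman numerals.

Convert 2104 to Roman numerals:
  2104 contains 2×1000 (MM)
  104 contains 1×100 (C)
  4 contains 1×4 (IV)

MMCIV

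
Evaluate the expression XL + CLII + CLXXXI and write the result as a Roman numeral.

XL = 40, CLII = 152, CLXXXI = 181
40 + 152 = 192
192 + 181 = 373

CCCLXXIII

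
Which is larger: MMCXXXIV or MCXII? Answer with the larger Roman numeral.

MMCXXXIV = 2134
MCXII = 1112
2134 is larger

MMCXXXIV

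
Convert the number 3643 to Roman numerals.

Convert 3643 to Roman numerals:
  3643 contains 3×1000 (MMM)
  643 contains 1×500 (D)
  143 contains 1×100 (C)
  43 contains 1×40 (XL)
  3 contains 3×1 (III)

MMMDCXLIII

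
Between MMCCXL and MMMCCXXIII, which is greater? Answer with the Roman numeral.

MMCCXL = 2240
MMMCCXXIII = 3223
3223 is larger

MMMCCXXIII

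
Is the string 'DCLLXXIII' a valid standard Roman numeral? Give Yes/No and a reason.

'DCLLXXIII': L should not appear more than once

No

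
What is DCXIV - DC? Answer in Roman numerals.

DCXIV = 614
DC = 600
614 - 600 = 14

XIV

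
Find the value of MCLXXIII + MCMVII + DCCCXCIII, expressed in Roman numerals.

MCLXXIII = 1173, MCMVII = 1907, DCCCXCIII = 893
1173 + 1907 = 3080
3080 + 893 = 3973

MMMCMLXXIII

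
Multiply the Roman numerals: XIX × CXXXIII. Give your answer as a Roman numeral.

XIX = 19
CXXXIII = 133
19 × 133 = 2527

MMDXXVII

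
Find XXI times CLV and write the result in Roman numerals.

XXI = 21
CLV = 155
21 × 155 = 3255

MMMCCLV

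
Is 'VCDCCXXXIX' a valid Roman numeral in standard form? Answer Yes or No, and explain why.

'VCDCCXXXIX': Invalid subtractive combination: VC

No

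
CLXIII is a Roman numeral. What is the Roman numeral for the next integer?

CLXIII = 163, so the next integer is 163 + 1 = 164

CLXIV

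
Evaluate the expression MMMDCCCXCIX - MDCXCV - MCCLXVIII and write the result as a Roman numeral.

MMMDCCCXCIX = 3899, MDCXCV = 1695, MCCLXVIII = 1268
3899 - 1695 = 2204
2204 - 1268 = 936

CMXXXVI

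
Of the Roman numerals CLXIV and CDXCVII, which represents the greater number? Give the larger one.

CLXIV = 164
CDXCVII = 497
497 is larger

CDXCVII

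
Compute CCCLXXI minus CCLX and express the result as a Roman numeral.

CCCLXXI = 371
CCLX = 260
371 - 260 = 111

CXI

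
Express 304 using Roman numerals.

Convert 304 to Roman numerals:
  304 contains 3×100 (CCC)
  4 contains 1×4 (IV)

CCCIV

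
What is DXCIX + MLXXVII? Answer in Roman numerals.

DXCIX = 599
MLXXVII = 1077
599 + 1077 = 1676

MDCLXXVI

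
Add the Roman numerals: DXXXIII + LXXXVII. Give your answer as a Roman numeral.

DXXXIII = 533
LXXXVII = 87
533 + 87 = 620

DCXX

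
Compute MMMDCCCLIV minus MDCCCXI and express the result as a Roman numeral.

MMMDCCCLIV = 3854
MDCCCXI = 1811
3854 - 1811 = 2043

MMXLIII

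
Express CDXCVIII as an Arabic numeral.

CDXCVIII: CD=400, XC=90, V=5, I=1, I=1, I=1
400 + 90 + 5 + 1 + 1 + 1 = 498

498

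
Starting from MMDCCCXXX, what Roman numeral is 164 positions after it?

MMDCCCXXX = 2830
2830 + 164 = 2994

MMCMXCIV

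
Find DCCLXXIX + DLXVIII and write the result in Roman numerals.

DCCLXXIX = 779
DLXVIII = 568
779 + 568 = 1347

MCCCXLVII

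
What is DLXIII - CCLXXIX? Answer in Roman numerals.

DLXIII = 563
CCLXXIX = 279
563 - 279 = 284

CCLXXXIV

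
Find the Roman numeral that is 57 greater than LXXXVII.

LXXXVII = 87
87 + 57 = 144

CXLIV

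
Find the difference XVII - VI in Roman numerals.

XVII = 17
VI = 6
17 - 6 = 11

XI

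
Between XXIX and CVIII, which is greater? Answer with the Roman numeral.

XXIX = 29
CVIII = 108
108 is larger

CVIII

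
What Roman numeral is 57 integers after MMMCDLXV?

MMMCDLXV = 3465
3465 + 57 = 3522

MMMDXXII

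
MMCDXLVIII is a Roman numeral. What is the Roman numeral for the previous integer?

MMCDXLVIII = 2448, so the previous integer is 2448 - 1 = 2447

MMCDXLVII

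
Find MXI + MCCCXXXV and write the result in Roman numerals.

MXI = 1011
MCCCXXXV = 1335
1011 + 1335 = 2346

MMCCCXLVI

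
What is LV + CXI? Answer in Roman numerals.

LV = 55
CXI = 111
55 + 111 = 166

CLXVI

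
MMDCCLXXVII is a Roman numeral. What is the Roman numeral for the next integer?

MMDCCLXXVII = 2777, so the next integer is 2777 + 1 = 2778

MMDCCLXXVIII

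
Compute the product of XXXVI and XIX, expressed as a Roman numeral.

XXXVI = 36
XIX = 19
36 × 19 = 684

DCLXXXIV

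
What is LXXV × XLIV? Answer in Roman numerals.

LXXV = 75
XLIV = 44
75 × 44 = 3300

MMMCCC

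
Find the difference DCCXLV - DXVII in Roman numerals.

DCCXLV = 745
DXVII = 517
745 - 517 = 228

CCXXVIII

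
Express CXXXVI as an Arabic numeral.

CXXXVI: C=100, X=10, X=10, X=10, V=5, I=1
100 + 10 + 10 + 10 + 5 + 1 = 136

136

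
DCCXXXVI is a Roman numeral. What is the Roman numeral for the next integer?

DCCXXXVI = 736; next is 737

DCCXXXVII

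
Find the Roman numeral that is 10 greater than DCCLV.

DCCLV = 755
755 + 10 = 765

DCCLXV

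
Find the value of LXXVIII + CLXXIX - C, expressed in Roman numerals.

LXXVIII = 78, CLXXIX = 179, C = 100
78 + 179 = 257
257 - 100 = 157

CLVII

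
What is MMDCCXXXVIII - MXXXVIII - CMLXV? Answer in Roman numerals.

MMDCCXXXVIII = 2738, MXXXVIII = 1038, CMLXV = 965
2738 - 1038 = 1700
1700 - 965 = 735

DCCXXXV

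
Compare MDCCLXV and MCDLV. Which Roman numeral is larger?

MDCCLXV = 1765
MCDLV = 1455
1765 is larger

MDCCLXV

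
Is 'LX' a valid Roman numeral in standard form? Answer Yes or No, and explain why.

'LX': Check the rules: uses only the symbols I, V, X, L, C, D, M; no symbol is repeated more than three times in a row; V, L and D each appear at most once; no smaller symbol precedes a larger one (values never increase from left to right). Value: L (50) + X (10) = 60. So it is a valid standard Roman numeral.

Yes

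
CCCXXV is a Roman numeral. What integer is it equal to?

CCCXXV: C=100, C=100, C=100, X=10, X=10, V=5
100 + 100 + 100 + 10 + 10 + 5 = 325

325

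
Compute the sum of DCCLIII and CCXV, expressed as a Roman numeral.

DCCLIII = 753
CCXV = 215
753 + 215 = 968

CMLXVIII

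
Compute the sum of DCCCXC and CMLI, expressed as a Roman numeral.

DCCCXC = 890
CMLI = 951
890 + 951 = 1841

MDCCCXLI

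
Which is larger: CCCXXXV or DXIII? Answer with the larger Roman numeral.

CCCXXXV = 335
DXIII = 513
513 is larger

DXIII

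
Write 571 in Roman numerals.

Convert 571 to Roman numerals:
  571 contains 1×500 (D)
  71 contains 1×50 (L)
  21 contains 2×10 (XX)
  1 contains 1×1 (I)

DLXXI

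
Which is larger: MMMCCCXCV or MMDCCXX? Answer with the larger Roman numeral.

MMMCCCXCV = 3395
MMDCCXX = 2720
3395 is larger

MMMCCCXCV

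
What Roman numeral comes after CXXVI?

CXXVI = 126; next is 127

CXXVII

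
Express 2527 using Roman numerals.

Convert 2527 to Roman numerals:
  2527 contains 2×1000 (MM)
  527 contains 1×500 (D)
  27 contains 2×10 (XX)
  7 contains 1×5 (V)
  2 contains 2×1 (II)

MMDXXVII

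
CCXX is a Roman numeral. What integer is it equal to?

CCXX: C=100, C=100, X=10, X=10
100 + 100 + 10 + 10 = 220

220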